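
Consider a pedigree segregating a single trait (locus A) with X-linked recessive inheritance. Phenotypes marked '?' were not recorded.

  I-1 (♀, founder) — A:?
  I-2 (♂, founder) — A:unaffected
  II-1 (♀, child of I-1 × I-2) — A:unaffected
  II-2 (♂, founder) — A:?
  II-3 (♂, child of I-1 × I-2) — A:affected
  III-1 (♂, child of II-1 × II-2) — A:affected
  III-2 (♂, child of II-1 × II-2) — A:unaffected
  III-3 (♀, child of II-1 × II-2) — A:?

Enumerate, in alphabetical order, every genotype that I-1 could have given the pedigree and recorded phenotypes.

I-1 ∈ {X^AX^a, X^aX^a}

A/I-1 ? ·: X^AX^a|X^aX^a
A/I-2 un ·: X^AY
A/II-1 un I-1×I-2: X^AX^a
A/II-2 ? ·: X^AY|X^aY
A/II-3 aff I-1×I-2: X^aY
A/III-1 aff II-1×II-2: X^aY
A/III-2 un II-1×II-2: X^AY
A/III-3 ? II-1×II-2: X^AX^A|X^AX^a|X^aX^a
⇒ A over [I-1,I-2,II-1,II-2,II-3,III-1,III-2,III-3]: 8 consistent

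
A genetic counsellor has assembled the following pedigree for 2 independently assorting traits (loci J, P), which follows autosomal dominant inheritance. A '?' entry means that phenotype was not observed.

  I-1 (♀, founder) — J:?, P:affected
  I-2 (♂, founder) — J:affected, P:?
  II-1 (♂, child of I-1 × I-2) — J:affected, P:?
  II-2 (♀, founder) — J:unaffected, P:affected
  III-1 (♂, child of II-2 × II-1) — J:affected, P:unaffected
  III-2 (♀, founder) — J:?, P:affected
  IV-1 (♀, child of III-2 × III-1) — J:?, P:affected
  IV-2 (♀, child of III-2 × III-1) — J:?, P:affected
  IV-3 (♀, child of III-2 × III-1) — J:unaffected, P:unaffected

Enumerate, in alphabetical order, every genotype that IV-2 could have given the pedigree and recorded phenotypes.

J/I-1 ? ·: jj|Jj|JJ
J/I-2 aff ·: Jj|JJ
J/II-1 aff I-1×I-2: Jj|JJ
J/II-2 un ·: jj
J/III-1 aff II-2×II-1: Jj
J/III-2 ? ·: jj|Jj
J/IV-1 ? III-2×III-1: jj|Jj|JJ
J/IV-2 ? III-2×III-1: jj|Jj|JJ
J/IV-3 un III-2×III-1: jj
⇒ J over [I-1,I-2,II-1,II-2,III-1,III-2,IV-1,IV-2,IV-3]: 117 consistent
P/I-1 aff ·: Pp|PP
P/I-2 ? ·: pp|Pp|PP
P/II-1 ? I-1×I-2: pp|Pp
P/II-2 aff ·: Pp
P/III-1 un II-2×II-1: pp
P/III-2 aff ·: Pp
P/IV-1 aff III-2×III-1: Pp
P/IV-2 aff III-2×III-1: Pp
P/IV-3 un III-2×III-1: pp
⇒ P over [I-1,I-2,II-1,II-2,III-1,III-2,IV-1,IV-2,IV-3]: 7 consistent

IV-2 ∈ {JJ Pp, Jj Pp, jj Pp}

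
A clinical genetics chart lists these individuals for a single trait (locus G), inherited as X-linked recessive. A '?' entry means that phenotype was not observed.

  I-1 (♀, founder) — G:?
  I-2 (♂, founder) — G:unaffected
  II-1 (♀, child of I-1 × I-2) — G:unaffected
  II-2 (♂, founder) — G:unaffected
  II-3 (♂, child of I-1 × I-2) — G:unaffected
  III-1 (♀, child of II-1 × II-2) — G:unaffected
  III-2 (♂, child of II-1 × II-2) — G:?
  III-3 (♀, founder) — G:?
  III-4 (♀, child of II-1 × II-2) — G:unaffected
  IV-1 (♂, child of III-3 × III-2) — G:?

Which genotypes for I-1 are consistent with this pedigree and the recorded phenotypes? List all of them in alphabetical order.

I-1 ∈ {X^GX^G, X^GX^g}

G/I-1 ? ·: X^GX^G|X^GX^g
G/I-2 un ·: X^GY
G/II-1 un I-1×I-2: X^GX^G|X^GX^g
G/II-2 un ·: X^GY
G/II-3 un I-1×I-2: X^GY
G/III-1 un II-1×II-2: X^GX^G|X^GX^g
G/III-2 ? II-1×II-2: X^GY|X^gY
G/III-3 ? ·: X^GX^G|X^GX^g|X^gX^g
G/III-4 un II-1×II-2: X^GX^G|X^GX^g
G/IV-1 ? III-3×III-2: X^GY|X^gY
⇒ G over [I-1,I-2,II-1,II-2,II-3,III-1,III-2,III-3,III-4,IV-1]: 40 consistent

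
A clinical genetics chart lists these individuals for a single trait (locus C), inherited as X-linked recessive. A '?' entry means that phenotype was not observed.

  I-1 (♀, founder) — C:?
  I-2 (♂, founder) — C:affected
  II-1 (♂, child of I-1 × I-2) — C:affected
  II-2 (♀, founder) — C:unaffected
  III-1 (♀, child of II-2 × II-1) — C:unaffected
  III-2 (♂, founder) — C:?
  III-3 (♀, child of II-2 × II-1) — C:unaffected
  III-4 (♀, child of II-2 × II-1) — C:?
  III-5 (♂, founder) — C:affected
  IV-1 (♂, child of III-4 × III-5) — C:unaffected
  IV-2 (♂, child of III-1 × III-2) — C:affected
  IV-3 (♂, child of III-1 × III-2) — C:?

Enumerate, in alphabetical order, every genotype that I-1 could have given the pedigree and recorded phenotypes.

I-1 ∈ {X^CX^c, X^cX^c}

C/I-1 ? ·: X^CX^c|X^cX^c
C/I-2 aff ·: X^cY
C/II-1 aff I-1×I-2: X^cY
C/II-2 un ·: X^CX^C|X^CX^c
C/III-1 un II-2×II-1: X^CX^c
C/III-2 ? ·: X^CY|X^cY
C/III-3 un II-2×II-1: X^CX^c
C/III-4 ? II-2×II-1: X^CX^c
C/III-5 aff ·: X^cY
C/IV-1 un III-4×III-5: X^CY
C/IV-2 aff III-1×III-2: X^cY
C/IV-3 ? III-1×III-2: X^CY|X^cY
⇒ C over [I-1,I-2,II-1,II-2,III-1,III-2,III-3,III-4,III-5,IV-1,IV-2,IV-3]: 16 consistent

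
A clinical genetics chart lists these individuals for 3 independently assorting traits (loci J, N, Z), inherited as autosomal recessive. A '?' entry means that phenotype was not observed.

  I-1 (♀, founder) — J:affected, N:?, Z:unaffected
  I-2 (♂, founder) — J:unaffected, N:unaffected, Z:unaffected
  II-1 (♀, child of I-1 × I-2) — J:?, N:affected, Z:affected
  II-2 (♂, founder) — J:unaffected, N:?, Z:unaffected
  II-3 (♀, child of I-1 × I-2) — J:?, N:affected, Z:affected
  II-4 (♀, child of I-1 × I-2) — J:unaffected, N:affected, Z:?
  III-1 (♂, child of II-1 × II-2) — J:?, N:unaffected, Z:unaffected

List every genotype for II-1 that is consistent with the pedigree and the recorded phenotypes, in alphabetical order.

J/I-1 aff ·: jj
J/I-2 un ·: JJ|Jj
J/II-1 ? I-1×I-2: Jj|jj
J/II-2 un ·: JJ|Jj
J/II-3 ? I-1×I-2: Jj|jj
J/II-4 un I-1×I-2: Jj
J/III-1 ? II-1×II-2: JJ|Jj|jj
⇒ J over [I-1,I-2,II-1,II-2,II-3,II-4,III-1]: 21 consistent
N/I-1 ? ·: Nn|nn
N/I-2 un ·: Nn
N/II-1 aff I-1×I-2: nn
N/II-2 ? ·: NN|Nn
N/II-3 aff I-1×I-2: nn
N/II-4 aff I-1×I-2: nn
N/III-1 un II-1×II-2: Nn
⇒ N over [I-1,I-2,II-1,II-2,II-3,II-4,III-1]: 4 consistent
Z/I-1 un ·: Zz
Z/I-2 un ·: Zz
Z/II-1 aff I-1×I-2: zz
Z/II-2 un ·: ZZ|Zz
Z/II-3 aff I-1×I-2: zz
Z/II-4 ? I-1×I-2: ZZ|Zz|zz
Z/III-1 un II-1×II-2: Zz
⇒ Z over [I-1,I-2,II-1,II-2,II-3,II-4,III-1]: 6 consistent

II-1 ∈ {Jj nn zz, jj nn zz}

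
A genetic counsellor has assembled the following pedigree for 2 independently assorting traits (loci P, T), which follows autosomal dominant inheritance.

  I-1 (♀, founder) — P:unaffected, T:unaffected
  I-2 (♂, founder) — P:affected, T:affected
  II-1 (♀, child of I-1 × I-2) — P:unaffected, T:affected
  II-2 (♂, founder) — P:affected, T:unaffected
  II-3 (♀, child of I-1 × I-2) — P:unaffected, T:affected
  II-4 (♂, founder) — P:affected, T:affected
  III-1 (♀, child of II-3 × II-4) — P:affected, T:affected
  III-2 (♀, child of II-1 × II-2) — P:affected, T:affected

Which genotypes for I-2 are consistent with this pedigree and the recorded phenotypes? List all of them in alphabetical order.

I-2 ∈ {Pp TT, Pp Tt}

P/I-1 un ·: pp
P/I-2 aff ·: Pp
P/II-1 un I-1×I-2: pp
P/II-2 aff ·: Pp|PP
P/II-3 un I-1×I-2: pp
P/II-4 aff ·: Pp|PP
P/III-1 aff II-3×II-4: Pp
P/III-2 aff II-1×II-2: Pp
⇒ P over [I-1,I-2,II-1,II-2,II-3,II-4,III-1,III-2]: 4 consistent
T/I-1 un ·: tt
T/I-2 aff ·: Tt|TT
T/II-1 aff I-1×I-2: Tt
T/II-2 un ·: tt
T/II-3 aff I-1×I-2: Tt
T/II-4 aff ·: Tt|TT
T/III-1 aff II-3×II-4: Tt|TT
T/III-2 aff II-1×II-2: Tt
⇒ T over [I-1,I-2,II-1,II-2,II-3,II-4,III-1,III-2]: 8 consistent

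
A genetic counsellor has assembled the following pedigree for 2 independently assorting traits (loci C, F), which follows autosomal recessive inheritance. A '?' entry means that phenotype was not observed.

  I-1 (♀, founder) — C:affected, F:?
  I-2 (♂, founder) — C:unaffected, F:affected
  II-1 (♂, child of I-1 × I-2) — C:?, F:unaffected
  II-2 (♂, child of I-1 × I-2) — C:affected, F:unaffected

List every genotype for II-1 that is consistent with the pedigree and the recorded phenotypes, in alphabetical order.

II-1 ∈ {Cc Ff, cc Ff}

C/I-1 aff ·: cc
C/I-2 un ·: Cc
C/II-1 ? I-1×I-2: Cc|cc
C/II-2 aff I-1×I-2: cc
⇒ C over [I-1,I-2,II-1,II-2]: 2 consistent
F/I-1 ? ·: FF|Ff
F/I-2 aff ·: ff
F/II-1 un I-1×I-2: Ff
F/II-2 un I-1×I-2: Ff
⇒ F over [I-1,I-2,II-1,II-2]: 2 consistent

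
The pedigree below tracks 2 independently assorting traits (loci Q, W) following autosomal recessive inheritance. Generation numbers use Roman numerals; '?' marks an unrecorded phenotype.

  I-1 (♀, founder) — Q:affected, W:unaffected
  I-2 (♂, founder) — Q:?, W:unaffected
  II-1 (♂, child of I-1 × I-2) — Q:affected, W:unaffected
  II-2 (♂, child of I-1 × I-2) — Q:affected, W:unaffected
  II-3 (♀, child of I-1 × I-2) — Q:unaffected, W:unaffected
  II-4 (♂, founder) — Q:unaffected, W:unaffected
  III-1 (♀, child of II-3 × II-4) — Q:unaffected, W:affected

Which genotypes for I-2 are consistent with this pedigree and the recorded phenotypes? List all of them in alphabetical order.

Q/I-1 aff ·: qq
Q/I-2 ? ·: Qq
Q/II-1 aff I-1×I-2: qq
Q/II-2 aff I-1×I-2: qq
Q/II-3 un I-1×I-2: Qq
Q/II-4 un ·: QQ|Qq
Q/III-1 un II-3×II-4: QQ|Qq
⇒ Q over [I-1,I-2,II-1,II-2,II-3,II-4,III-1]: 4 consistent
W/I-1 un ·: WW|Ww
W/I-2 un ·: WW|Ww
W/II-1 un I-1×I-2: WW|Ww
W/II-2 un I-1×I-2: WW|Ww
W/II-3 un I-1×I-2: Ww
W/II-4 un ·: Ww
W/III-1 aff II-3×II-4: ww
⇒ W over [I-1,I-2,II-1,II-2,II-3,II-4,III-1]: 12 consistent

I-2 ∈ {Qq WW, Qq Ww}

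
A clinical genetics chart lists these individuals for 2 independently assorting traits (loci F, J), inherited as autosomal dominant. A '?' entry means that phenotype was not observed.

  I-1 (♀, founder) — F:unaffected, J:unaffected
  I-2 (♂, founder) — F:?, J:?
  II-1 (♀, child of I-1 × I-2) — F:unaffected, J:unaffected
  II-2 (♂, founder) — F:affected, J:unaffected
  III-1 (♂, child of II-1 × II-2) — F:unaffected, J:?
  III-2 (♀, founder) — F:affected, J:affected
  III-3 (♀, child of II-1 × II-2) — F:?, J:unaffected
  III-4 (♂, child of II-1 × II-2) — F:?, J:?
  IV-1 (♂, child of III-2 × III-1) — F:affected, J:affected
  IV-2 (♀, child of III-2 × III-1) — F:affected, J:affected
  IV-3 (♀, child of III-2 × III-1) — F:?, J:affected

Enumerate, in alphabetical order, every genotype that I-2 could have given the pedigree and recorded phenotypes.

F/I-1 un ·: ff
F/I-2 ? ·: ff|Ff
F/II-1 un I-1×I-2: ff
F/II-2 aff ·: Ff
F/III-1 un II-1×II-2: ff
F/III-2 aff ·: Ff|FF
F/III-3 ? II-1×II-2: ff|Ff
F/III-4 ? II-1×II-2: ff|Ff
F/IV-1 aff III-2×III-1: Ff
F/IV-2 aff III-2×III-1: Ff
F/IV-3 ? III-2×III-1: ff|Ff
⇒ F over [I-1,I-2,II-1,II-2,III-1,III-2,III-3,III-4,IV-1,IV-2,IV-3]: 24 consistent
J/I-1 un ·: jj
J/I-2 ? ·: jj|Jj
J/II-1 un I-1×I-2: jj
J/II-2 un ·: jj
J/III-1 ? II-1×II-2: jj
J/III-2 aff ·: Jj|JJ
J/III-3 un II-1×II-2: jj
J/III-4 ? II-1×II-2: jj
J/IV-1 aff III-2×III-1: Jj
J/IV-2 aff III-2×III-1: Jj
J/IV-3 aff III-2×III-1: Jj
⇒ J over [I-1,I-2,II-1,II-2,III-1,III-2,III-3,III-4,IV-1,IV-2,IV-3]: 4 consistent

I-2 ∈ {Ff Jj, Ff jj, ff Jj, ff jj}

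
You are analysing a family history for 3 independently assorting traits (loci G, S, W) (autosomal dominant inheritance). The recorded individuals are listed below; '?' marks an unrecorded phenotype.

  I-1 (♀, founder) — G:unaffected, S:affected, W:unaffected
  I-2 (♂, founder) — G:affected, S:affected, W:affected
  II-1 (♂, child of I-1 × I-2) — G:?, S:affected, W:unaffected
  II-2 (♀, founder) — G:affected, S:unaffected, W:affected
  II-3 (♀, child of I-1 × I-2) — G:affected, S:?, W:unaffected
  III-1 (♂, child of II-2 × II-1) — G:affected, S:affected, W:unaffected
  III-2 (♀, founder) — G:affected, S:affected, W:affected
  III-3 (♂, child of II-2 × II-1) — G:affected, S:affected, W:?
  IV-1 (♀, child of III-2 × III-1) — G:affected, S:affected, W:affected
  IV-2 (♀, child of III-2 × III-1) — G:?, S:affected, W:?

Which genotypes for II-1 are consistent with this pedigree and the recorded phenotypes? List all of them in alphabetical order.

II-1 ∈ {Gg SS ww, Gg Ss ww, gg SS ww, gg Ss ww}

G/I-1 un ·: gg
G/I-2 aff ·: Gg|GG
G/II-1 ? I-1×I-2: gg|Gg
G/II-2 aff ·: Gg|GG
G/II-3 aff I-1×I-2: Gg
G/III-1 aff II-2×II-1: Gg|GG
G/III-2 aff ·: Gg|GG
G/III-3 aff II-2×II-1: Gg|GG
G/IV-1 aff III-2×III-1: Gg|GG
G/IV-2 ? III-2×III-1: gg|Gg|GG
⇒ G over [I-1,I-2,II-1,II-2,II-3,III-1,III-2,III-3,IV-1,IV-2]: 140 consistent
S/I-1 aff ·: Ss|SS
S/I-2 aff ·: Ss|SS
S/II-1 aff I-1×I-2: Ss|SS
S/II-2 un ·: ss
S/II-3 ? I-1×I-2: ss|Ss|SS
S/III-1 aff II-2×II-1: Ss
S/III-2 aff ·: Ss|SS
S/III-3 aff II-2×II-1: Ss
S/IV-1 aff III-2×III-1: Ss|SS
S/IV-2 aff III-2×III-1: Ss|SS
⇒ S over [I-1,I-2,II-1,II-2,II-3,III-1,III-2,III-3,IV-1,IV-2]: 120 consistent
W/I-1 un ·: ww
W/I-2 aff ·: Ww
W/II-1 un I-1×I-2: ww
W/II-2 aff ·: Ww
W/II-3 un I-1×I-2: ww
W/III-1 un II-2×II-1: ww
W/III-2 aff ·: Ww|WW
W/III-3 ? II-2×II-1: ww|Ww
W/IV-1 aff III-2×III-1: Ww
W/IV-2 ? III-2×III-1: ww|Ww
⇒ W over [I-1,I-2,II-1,II-2,II-3,III-1,III-2,III-3,IV-1,IV-2]: 6 consistent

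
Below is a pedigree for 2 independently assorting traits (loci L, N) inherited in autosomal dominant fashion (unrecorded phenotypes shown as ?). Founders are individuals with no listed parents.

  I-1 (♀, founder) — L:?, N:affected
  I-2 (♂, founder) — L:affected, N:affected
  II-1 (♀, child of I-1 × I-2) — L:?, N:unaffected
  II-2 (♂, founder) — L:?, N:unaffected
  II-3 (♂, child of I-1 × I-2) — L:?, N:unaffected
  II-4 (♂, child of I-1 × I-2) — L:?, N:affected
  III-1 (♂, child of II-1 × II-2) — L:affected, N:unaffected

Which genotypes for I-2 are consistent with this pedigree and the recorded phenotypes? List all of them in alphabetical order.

I-2 ∈ {LL Nn, Ll Nn}

L/I-1 ? ·: ll|Ll|LL
L/I-2 aff ·: Ll|LL
L/II-1 ? I-1×I-2: ll|Ll|LL
L/II-2 ? ·: ll|Ll|LL
L/II-3 ? I-1×I-2: ll|Ll|LL
L/II-4 ? I-1×I-2: ll|Ll|LL
L/III-1 aff II-1×II-2: Ll|LL
⇒ L over [I-1,I-2,II-1,II-2,II-3,II-4,III-1]: 208 consistent
N/I-1 aff ·: Nn
N/I-2 aff ·: Nn
N/II-1 un I-1×I-2: nn
N/II-2 un ·: nn
N/II-3 un I-1×I-2: nn
N/II-4 aff I-1×I-2: Nn|NN
N/III-1 un II-1×II-2: nn
⇒ N over [I-1,I-2,II-1,II-2,II-3,II-4,III-1]: 2 consistent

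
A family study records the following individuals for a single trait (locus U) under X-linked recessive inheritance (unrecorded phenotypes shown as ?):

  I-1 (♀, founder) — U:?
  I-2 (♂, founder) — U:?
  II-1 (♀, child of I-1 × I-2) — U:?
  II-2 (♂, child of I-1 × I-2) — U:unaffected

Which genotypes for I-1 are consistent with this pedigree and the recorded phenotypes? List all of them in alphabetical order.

I-1 ∈ {X^UX^U, X^UX^u}

U/I-1 ? ·: X^UX^U|X^UX^u
U/I-2 ? ·: X^UY|X^uY
U/II-1 ? I-1×I-2: X^UX^U|X^UX^u|X^uX^u
U/II-2 un I-1×I-2: X^UY
⇒ U over [I-1,I-2,II-1,II-2]: 6 consistent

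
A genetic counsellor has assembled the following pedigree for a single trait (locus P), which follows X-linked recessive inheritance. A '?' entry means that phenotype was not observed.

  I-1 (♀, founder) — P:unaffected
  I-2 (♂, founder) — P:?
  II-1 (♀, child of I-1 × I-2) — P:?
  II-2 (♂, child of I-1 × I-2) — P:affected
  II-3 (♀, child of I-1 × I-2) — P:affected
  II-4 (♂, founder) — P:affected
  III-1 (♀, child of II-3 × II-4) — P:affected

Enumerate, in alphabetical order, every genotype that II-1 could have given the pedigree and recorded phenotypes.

P/I-1 un ·: X^PX^p
P/I-2 ? ·: X^pY
P/II-1 ? I-1×I-2: X^PX^p|X^pX^p
P/II-2 aff I-1×I-2: X^pY
P/II-3 aff I-1×I-2: X^pX^p
P/II-4 aff ·: X^pY
P/III-1 aff II-3×II-4: X^pX^p
⇒ P over [I-1,I-2,II-1,II-2,II-3,II-4,III-1]: 2 consistent

II-1 ∈ {X^PX^p, X^pX^p}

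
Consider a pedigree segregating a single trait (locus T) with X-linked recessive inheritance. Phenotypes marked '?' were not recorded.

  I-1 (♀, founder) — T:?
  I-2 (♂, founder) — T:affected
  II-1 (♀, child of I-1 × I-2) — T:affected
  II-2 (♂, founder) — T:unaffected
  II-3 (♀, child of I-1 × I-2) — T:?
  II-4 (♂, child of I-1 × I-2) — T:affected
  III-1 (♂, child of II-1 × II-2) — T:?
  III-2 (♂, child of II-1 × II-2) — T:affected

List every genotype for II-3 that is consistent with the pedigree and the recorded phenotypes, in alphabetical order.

II-3 ∈ {X^TX^t, X^tX^t}

T/I-1 ? ·: X^TX^t|X^tX^t
T/I-2 aff ·: X^tY
T/II-1 aff I-1×I-2: X^tX^t
T/II-2 un ·: X^TY
T/II-3 ? I-1×I-2: X^TX^t|X^tX^t
T/II-4 aff I-1×I-2: X^tY
T/III-1 ? II-1×II-2: X^tY
T/III-2 aff II-1×II-2: X^tY
⇒ T over [I-1,I-2,II-1,II-2,II-3,II-4,III-1,III-2]: 3 consistent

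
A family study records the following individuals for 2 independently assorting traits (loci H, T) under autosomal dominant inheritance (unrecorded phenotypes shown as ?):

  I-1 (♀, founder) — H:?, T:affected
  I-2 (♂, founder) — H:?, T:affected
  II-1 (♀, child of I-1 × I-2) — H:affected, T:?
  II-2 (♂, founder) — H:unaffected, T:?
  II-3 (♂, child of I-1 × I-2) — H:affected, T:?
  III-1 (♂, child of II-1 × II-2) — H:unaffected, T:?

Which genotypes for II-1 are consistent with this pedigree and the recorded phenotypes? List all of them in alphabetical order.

II-1 ∈ {Hh TT, Hh Tt, Hh tt}

H/I-1 ? ·: hh|Hh|HH
H/I-2 ? ·: hh|Hh|HH
H/II-1 aff I-1×I-2: Hh
H/II-2 un ·: hh
H/II-3 aff I-1×I-2: Hh|HH
H/III-1 un II-1×II-2: hh
⇒ H over [I-1,I-2,II-1,II-2,II-3,III-1]: 10 consistent
T/I-1 aff ·: Tt|TT
T/I-2 aff ·: Tt|TT
T/II-1 ? I-1×I-2: tt|Tt|TT
T/II-2 ? ·: tt|Tt|TT
T/II-3 ? I-1×I-2: tt|Tt|TT
T/III-1 ? II-1×II-2: tt|Tt|TT
⇒ T over [I-1,I-2,II-1,II-2,II-3,III-1]: 93 consistent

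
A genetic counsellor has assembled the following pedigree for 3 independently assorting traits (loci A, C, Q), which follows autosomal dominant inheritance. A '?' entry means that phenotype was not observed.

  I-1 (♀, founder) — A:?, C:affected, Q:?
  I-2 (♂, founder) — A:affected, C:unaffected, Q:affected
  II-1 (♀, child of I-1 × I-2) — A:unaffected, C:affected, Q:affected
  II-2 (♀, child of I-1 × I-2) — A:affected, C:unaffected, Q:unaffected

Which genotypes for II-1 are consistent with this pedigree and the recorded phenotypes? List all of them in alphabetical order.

II-1 ∈ {aa Cc QQ, aa Cc Qq}

A/I-1 ? ·: aa|Aa
A/I-2 aff ·: Aa
A/II-1 un I-1×I-2: aa
A/II-2 aff I-1×I-2: Aa|AA
⇒ A over [I-1,I-2,II-1,II-2]: 3 consistent
C/I-1 aff ·: Cc
C/I-2 un ·: cc
C/II-1 aff I-1×I-2: Cc
C/II-2 un I-1×I-2: cc
⇒ C over [I-1,I-2,II-1,II-2]: 1 consistent
Q/I-1 ? ·: qq|Qq
Q/I-2 aff ·: Qq
Q/II-1 aff I-1×I-2: Qq|QQ
Q/II-2 un I-1×I-2: qq
⇒ Q over [I-1,I-2,II-1,II-2]: 3 consistent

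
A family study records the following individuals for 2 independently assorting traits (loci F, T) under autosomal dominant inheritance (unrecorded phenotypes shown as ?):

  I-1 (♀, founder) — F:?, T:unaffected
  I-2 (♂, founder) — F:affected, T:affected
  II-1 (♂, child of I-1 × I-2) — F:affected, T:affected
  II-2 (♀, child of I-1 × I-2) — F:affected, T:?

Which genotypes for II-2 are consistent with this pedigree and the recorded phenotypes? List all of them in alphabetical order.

II-2 ∈ {FF Tt, FF tt, Ff Tt, Ff tt}

F/I-1 ? ·: ff|Ff|FF
F/I-2 aff ·: Ff|FF
F/II-1 aff I-1×I-2: Ff|FF
F/II-2 aff I-1×I-2: Ff|FF
⇒ F over [I-1,I-2,II-1,II-2]: 15 consistent
T/I-1 un ·: tt
T/I-2 aff ·: Tt|TT
T/II-1 aff I-1×I-2: Tt
T/II-2 ? I-1×I-2: tt|Tt
⇒ T over [I-1,I-2,II-1,II-2]: 3 consistent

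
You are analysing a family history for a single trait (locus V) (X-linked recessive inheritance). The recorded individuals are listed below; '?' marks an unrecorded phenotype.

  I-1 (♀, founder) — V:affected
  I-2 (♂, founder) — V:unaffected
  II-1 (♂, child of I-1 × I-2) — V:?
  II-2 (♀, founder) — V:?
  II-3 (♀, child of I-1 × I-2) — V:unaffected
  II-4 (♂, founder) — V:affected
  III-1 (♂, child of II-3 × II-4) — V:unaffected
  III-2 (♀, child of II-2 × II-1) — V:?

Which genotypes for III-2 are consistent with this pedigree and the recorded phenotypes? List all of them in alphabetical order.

III-2 ∈ {X^VX^v, X^vX^v}

V/I-1 aff ·: X^vX^v
V/I-2 un ·: X^VY
V/II-1 ? I-1×I-2: X^vY
V/II-2 ? ·: X^VX^V|X^VX^v|X^vX^v
V/II-3 un I-1×I-2: X^VX^v
V/II-4 aff ·: X^vY
V/III-1 un II-3×II-4: X^VY
V/III-2 ? II-2×II-1: X^VX^v|X^vX^v
⇒ V over [I-1,I-2,II-1,II-2,II-3,II-4,III-1,III-2]: 4 consistent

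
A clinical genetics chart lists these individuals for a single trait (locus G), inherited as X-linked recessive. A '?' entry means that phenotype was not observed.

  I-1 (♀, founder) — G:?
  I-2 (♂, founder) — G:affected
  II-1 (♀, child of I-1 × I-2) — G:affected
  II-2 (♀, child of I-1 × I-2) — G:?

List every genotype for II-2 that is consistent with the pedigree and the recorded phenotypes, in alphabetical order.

G/I-1 ? ·: X^GX^g|X^gX^g
G/I-2 aff ·: X^gY
G/II-1 aff I-1×I-2: X^gX^g
G/II-2 ? I-1×I-2: X^GX^g|X^gX^g
⇒ G over [I-1,I-2,II-1,II-2]: 3 consistent

II-2 ∈ {X^GX^g, X^gX^g}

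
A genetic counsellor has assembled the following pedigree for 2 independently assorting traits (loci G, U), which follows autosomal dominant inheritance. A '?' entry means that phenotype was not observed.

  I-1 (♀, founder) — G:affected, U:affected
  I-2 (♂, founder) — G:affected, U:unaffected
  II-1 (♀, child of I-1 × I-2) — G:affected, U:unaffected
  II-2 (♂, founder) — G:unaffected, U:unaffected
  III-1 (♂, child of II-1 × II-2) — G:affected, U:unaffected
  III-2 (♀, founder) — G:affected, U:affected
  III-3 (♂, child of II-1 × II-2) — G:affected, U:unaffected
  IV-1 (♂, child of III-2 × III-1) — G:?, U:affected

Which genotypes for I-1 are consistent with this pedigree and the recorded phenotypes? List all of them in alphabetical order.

I-1 ∈ {GG Uu, Gg Uu}

G/I-1 aff ·: Gg|GG
G/I-2 aff ·: Gg|GG
G/II-1 aff I-1×I-2: Gg|GG
G/II-2 un ·: gg
G/III-1 aff II-1×II-2: Gg
G/III-2 aff ·: Gg|GG
G/III-3 aff II-1×II-2: Gg
G/IV-1 ? III-2×III-1: gg|Gg|GG
⇒ G over [I-1,I-2,II-1,II-2,III-1,III-2,III-3,IV-1]: 35 consistent
U/I-1 aff ·: Uu
U/I-2 un ·: uu
U/II-1 un I-1×I-2: uu
U/II-2 un ·: uu
U/III-1 un II-1×II-2: uu
U/III-2 aff ·: Uu|UU
U/III-3 un II-1×II-2: uu
U/IV-1 aff III-2×III-1: Uu
⇒ U over [I-1,I-2,II-1,II-2,III-1,III-2,III-3,IV-1]: 2 consistent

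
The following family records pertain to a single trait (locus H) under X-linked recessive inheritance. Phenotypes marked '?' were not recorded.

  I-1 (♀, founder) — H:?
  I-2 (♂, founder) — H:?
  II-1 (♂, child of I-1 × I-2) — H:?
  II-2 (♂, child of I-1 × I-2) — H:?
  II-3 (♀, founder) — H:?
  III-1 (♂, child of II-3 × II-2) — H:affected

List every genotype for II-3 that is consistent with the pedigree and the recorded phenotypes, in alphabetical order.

H/I-1 ? ·: X^HX^H|X^HX^h|X^hX^h
H/I-2 ? ·: X^HY|X^hY
H/II-1 ? I-1×I-2: X^HY|X^hY
H/II-2 ? I-1×I-2: X^HY|X^hY
H/II-3 ? ·: X^HX^h|X^hX^h
H/III-1 aff II-3×II-2: X^hY
⇒ H over [I-1,I-2,II-1,II-2,II-3,III-1]: 24 consistent

II-3 ∈ {X^HX^h, X^hX^h}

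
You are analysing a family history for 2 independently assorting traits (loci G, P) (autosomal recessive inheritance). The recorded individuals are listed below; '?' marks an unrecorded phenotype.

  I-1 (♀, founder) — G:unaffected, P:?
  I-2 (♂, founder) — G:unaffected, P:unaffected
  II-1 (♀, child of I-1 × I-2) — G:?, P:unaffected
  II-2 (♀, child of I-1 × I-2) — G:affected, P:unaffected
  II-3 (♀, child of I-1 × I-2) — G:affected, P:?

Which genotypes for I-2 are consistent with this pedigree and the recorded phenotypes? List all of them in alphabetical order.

G/I-1 un ·: Gg
G/I-2 un ·: Gg
G/II-1 ? I-1×I-2: GG|Gg|gg
G/II-2 aff I-1×I-2: gg
G/II-3 aff I-1×I-2: gg
⇒ G over [I-1,I-2,II-1,II-2,II-3]: 3 consistent
P/I-1 ? ·: PP|Pp|pp
P/I-2 un ·: PP|Pp
P/II-1 un I-1×I-2: PP|Pp
P/II-2 un I-1×I-2: PP|Pp
P/II-3 ? I-1×I-2: PP|Pp|pp
⇒ P over [I-1,I-2,II-1,II-2,II-3]: 32 consistent

I-2 ∈ {Gg PP, Gg Pp}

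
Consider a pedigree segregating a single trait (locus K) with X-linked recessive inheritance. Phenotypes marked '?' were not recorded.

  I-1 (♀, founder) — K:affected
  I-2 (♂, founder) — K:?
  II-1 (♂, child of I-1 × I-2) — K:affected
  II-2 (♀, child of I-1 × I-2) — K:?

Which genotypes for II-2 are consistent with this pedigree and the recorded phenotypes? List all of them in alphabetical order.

II-2 ∈ {X^KX^k, X^kX^k}

K/I-1 aff ·: X^kX^k
K/I-2 ? ·: X^KY|X^kY
K/II-1 aff I-1×I-2: X^kY
K/II-2 ? I-1×I-2: X^KX^k|X^kX^k
⇒ K over [I-1,I-2,II-1,II-2]: 2 consistent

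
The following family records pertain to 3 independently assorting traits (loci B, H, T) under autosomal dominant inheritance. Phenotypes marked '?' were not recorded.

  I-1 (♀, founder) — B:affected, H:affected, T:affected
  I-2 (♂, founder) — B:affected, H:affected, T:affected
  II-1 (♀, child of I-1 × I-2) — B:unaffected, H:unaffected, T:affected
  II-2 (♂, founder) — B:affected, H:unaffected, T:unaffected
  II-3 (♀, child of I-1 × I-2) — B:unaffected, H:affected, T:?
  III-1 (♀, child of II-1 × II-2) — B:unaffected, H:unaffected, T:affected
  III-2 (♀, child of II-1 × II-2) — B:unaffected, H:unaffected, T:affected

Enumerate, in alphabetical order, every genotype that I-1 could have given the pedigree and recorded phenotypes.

I-1 ∈ {Bb Hh TT, Bb Hh Tt}

B/I-1 aff ·: Bb
B/I-2 aff ·: Bb
B/II-1 un I-1×I-2: bb
B/II-2 aff ·: Bb
B/II-3 un I-1×I-2: bb
B/III-1 un II-1×II-2: bb
B/III-2 un II-1×II-2: bb
⇒ B over [I-1,I-2,II-1,II-2,II-3,III-1,III-2]: 1 consistent
H/I-1 aff ·: Hh
H/I-2 aff ·: Hh
H/II-1 un I-1×I-2: hh
H/II-2 un ·: hh
H/II-3 aff I-1×I-2: Hh|HH
H/III-1 un II-1×II-2: hh
H/III-2 un II-1×II-2: hh
⇒ H over [I-1,I-2,II-1,II-2,II-3,III-1,III-2]: 2 consistent
T/I-1 aff ·: Tt|TT
T/I-2 aff ·: Tt|TT
T/II-1 aff I-1×I-2: Tt|TT
T/II-2 un ·: tt
T/II-3 ? I-1×I-2: tt|Tt|TT
T/III-1 aff II-1×II-2: Tt
T/III-2 aff II-1×II-2: Tt
⇒ T over [I-1,I-2,II-1,II-2,II-3,III-1,III-2]: 15 consistent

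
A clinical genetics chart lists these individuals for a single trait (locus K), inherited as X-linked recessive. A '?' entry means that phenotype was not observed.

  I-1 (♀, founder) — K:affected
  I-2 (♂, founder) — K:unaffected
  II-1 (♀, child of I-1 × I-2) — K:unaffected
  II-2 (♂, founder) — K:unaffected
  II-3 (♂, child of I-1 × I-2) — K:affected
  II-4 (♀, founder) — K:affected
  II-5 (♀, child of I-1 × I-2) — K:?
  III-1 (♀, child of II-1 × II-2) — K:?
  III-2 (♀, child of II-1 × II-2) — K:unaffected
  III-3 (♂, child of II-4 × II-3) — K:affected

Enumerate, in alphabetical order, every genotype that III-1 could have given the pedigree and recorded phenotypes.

K/I-1 aff ·: X^kX^k
K/I-2 un ·: X^KY
K/II-1 un I-1×I-2: X^KX^k
K/II-2 un ·: X^KY
K/II-3 aff I-1×I-2: X^kY
K/II-4 aff ·: X^kX^k
K/II-5 ? I-1×I-2: X^KX^k
K/III-1 ? II-1×II-2: X^KX^K|X^KX^k
K/III-2 un II-1×II-2: X^KX^K|X^KX^k
K/III-3 aff II-4×II-3: X^kY
⇒ K over [I-1,I-2,II-1,II-2,II-3,II-4,II-5,III-1,III-2,III-3]: 4 consistent

III-1 ∈ {X^KX^K, X^KX^k}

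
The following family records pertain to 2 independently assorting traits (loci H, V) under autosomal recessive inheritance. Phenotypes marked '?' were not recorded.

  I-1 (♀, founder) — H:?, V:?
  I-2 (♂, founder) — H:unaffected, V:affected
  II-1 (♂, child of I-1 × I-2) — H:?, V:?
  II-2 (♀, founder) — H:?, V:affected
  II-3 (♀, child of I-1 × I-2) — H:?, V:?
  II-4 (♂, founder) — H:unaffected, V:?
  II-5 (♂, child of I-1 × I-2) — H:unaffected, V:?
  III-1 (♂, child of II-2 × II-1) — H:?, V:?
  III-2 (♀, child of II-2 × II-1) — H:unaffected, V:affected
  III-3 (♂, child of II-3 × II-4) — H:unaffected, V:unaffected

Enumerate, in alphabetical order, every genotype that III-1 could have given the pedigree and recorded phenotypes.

III-1 ∈ {HH Vv, HH vv, Hh Vv, Hh vv, hh Vv, hh vv}

H/I-1 ? ·: HH|Hh|hh
H/I-2 un ·: HH|Hh
H/II-1 ? I-1×I-2: HH|Hh|hh
H/II-2 ? ·: HH|Hh|hh
H/II-3 ? I-1×I-2: HH|Hh|hh
H/II-4 un ·: HH|Hh
H/II-5 un I-1×I-2: HH|Hh
H/III-1 ? II-2×II-1: HH|Hh|hh
H/III-2 un II-2×II-1: HH|Hh
H/III-3 un II-3×II-4: HH|Hh
⇒ H over [I-1,I-2,II-1,II-2,II-3,II-4,II-5,III-1,III-2,III-3]: 1038 consistent
V/I-1 ? ·: VV|Vv|vv
V/I-2 aff ·: vv
V/II-1 ? I-1×I-2: Vv|vv
V/II-2 aff ·: vv
V/II-3 ? I-1×I-2: Vv|vv
V/II-4 ? ·: VV|Vv|vv
V/II-5 ? I-1×I-2: Vv|vv
V/III-1 ? II-2×II-1: Vv|vv
V/III-2 aff II-2×II-1: vv
V/III-3 un II-3×II-4: VV|Vv
⇒ V over [I-1,I-2,II-1,II-2,II-3,II-4,II-5,III-1,III-2,III-3]: 54 consistent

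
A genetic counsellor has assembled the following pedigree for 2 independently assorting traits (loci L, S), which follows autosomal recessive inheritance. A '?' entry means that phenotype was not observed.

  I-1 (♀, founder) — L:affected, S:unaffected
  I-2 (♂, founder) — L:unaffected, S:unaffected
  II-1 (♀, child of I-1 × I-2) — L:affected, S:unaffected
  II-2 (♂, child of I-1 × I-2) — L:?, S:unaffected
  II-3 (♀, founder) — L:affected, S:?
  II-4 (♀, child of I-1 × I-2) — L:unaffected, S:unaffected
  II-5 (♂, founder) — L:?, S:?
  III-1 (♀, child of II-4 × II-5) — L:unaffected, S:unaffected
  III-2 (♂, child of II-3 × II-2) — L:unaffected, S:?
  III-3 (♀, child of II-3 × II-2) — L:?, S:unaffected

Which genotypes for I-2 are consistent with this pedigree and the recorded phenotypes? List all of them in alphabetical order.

L/I-1 aff ·: ll
L/I-2 un ·: Ll
L/II-1 aff I-1×I-2: ll
L/II-2 ? I-1×I-2: Ll
L/II-3 aff ·: ll
L/II-4 un I-1×I-2: Ll
L/II-5 ? ·: LL|Ll|ll
L/III-1 un II-4×II-5: LL|Ll
L/III-2 un II-3×II-2: Ll
L/III-3 ? II-3×II-2: Ll|ll
⇒ L over [I-1,I-2,II-1,II-2,II-3,II-4,II-5,III-1,III-2,III-3]: 10 consistent
S/I-1 un ·: SS|Ss
S/I-2 un ·: SS|Ss
S/II-1 un I-1×I-2: SS|Ss
S/II-2 un I-1×I-2: SS|Ss
S/II-3 ? ·: SS|Ss|ss
S/II-4 un I-1×I-2: SS|Ss
S/II-5 ? ·: SS|Ss|ss
S/III-1 un II-4×II-5: SS|Ss
S/III-2 ? II-3×II-2: SS|Ss|ss
S/III-3 un II-3×II-2: SS|Ss
⇒ S over [I-1,I-2,II-1,II-2,II-3,II-4,II-5,III-1,III-2,III-3]: 996 consistent

I-2 ∈ {Ll SS, Ll Ss}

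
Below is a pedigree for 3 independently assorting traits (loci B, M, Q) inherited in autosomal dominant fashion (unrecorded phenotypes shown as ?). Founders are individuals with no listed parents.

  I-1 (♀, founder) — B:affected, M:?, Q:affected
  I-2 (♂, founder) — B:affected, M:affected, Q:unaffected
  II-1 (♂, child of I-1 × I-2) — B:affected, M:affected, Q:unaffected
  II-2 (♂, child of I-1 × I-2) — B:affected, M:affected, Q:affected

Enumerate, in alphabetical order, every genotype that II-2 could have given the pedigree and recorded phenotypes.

B/I-1 aff ·: Bb|BB
B/I-2 aff ·: Bb|BB
B/II-1 aff I-1×I-2: Bb|BB
B/II-2 aff I-1×I-2: Bb|BB
⇒ B over [I-1,I-2,II-1,II-2]: 13 consistent
M/I-1 ? ·: mm|Mm|MM
M/I-2 aff ·: Mm|MM
M/II-1 aff I-1×I-2: Mm|MM
M/II-2 aff I-1×I-2: Mm|MM
⇒ M over [I-1,I-2,II-1,II-2]: 15 consistent
Q/I-1 aff ·: Qq
Q/I-2 un ·: qq
Q/II-1 un I-1×I-2: qq
Q/II-2 aff I-1×I-2: Qq
⇒ Q over [I-1,I-2,II-1,II-2]: 1 consistent

II-2 ∈ {BB MM Qq, BB Mm Qq, Bb MM Qq, Bb Mm Qq}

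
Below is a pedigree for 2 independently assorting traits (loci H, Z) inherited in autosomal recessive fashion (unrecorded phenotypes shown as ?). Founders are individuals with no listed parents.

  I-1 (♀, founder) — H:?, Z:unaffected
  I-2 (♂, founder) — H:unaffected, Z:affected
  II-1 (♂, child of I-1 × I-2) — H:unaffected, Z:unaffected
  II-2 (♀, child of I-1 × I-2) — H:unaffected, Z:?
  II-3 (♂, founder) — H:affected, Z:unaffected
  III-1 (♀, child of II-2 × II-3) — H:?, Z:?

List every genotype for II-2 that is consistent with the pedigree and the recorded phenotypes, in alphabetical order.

H/I-1 ? ·: HH|Hh|hh
H/I-2 un ·: HH|Hh
H/II-1 un I-1×I-2: HH|Hh
H/II-2 un I-1×I-2: HH|Hh
H/II-3 aff ·: hh
H/III-1 ? II-2×II-3: Hh|hh
⇒ H over [I-1,I-2,II-1,II-2,II-3,III-1]: 23 consistent
Z/I-1 un ·: ZZ|Zz
Z/I-2 aff ·: zz
Z/II-1 un I-1×I-2: Zz
Z/II-2 ? I-1×I-2: Zz|zz
Z/II-3 un ·: ZZ|Zz
Z/III-1 ? II-2×II-3: ZZ|Zz|zz
⇒ Z over [I-1,I-2,II-1,II-2,II-3,III-1]: 13 consistent

II-2 ∈ {HH Zz, HH zz, Hh Zz, Hh zz}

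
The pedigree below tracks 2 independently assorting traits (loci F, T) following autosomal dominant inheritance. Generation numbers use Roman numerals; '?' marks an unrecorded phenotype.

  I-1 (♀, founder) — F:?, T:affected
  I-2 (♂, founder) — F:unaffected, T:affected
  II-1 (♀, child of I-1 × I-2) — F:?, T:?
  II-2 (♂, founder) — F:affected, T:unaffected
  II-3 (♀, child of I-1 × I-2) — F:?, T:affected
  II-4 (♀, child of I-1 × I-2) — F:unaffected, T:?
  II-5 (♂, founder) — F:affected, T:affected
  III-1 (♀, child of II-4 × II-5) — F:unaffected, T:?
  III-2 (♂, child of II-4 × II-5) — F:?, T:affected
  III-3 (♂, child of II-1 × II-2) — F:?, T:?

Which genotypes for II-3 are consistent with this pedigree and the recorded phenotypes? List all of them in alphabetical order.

F/I-1 ? ·: ff|Ff
F/I-2 un ·: ff
F/II-1 ? I-1×I-2: ff|Ff
F/II-2 aff ·: Ff|FF
F/II-3 ? I-1×I-2: ff|Ff
F/II-4 un I-1×I-2: ff
F/II-5 aff ·: Ff
F/III-1 un II-4×II-5: ff
F/III-2 ? II-4×II-5: ff|Ff
F/III-3 ? II-1×II-2: ff|Ff|FF
⇒ F over [I-1,I-2,II-1,II-2,II-3,II-4,II-5,III-1,III-2,III-3]: 38 consistent
T/I-1 aff ·: Tt|TT
T/I-2 aff ·: Tt|TT
T/II-1 ? I-1×I-2: tt|Tt|TT
T/II-2 un ·: tt
T/II-3 aff I-1×I-2: Tt|TT
T/II-4 ? I-1×I-2: tt|Tt|TT
T/II-5 aff ·: Tt|TT
T/III-1 ? II-4×II-5: tt|Tt|TT
T/III-2 aff II-4×II-5: Tt|TT
T/III-3 ? II-1×II-2: tt|Tt
⇒ T over [I-1,I-2,II-1,II-2,II-3,II-4,II-5,III-1,III-2,III-3]: 329 consistent

II-3 ∈ {Ff TT, Ff Tt, ff TT, ff Tt}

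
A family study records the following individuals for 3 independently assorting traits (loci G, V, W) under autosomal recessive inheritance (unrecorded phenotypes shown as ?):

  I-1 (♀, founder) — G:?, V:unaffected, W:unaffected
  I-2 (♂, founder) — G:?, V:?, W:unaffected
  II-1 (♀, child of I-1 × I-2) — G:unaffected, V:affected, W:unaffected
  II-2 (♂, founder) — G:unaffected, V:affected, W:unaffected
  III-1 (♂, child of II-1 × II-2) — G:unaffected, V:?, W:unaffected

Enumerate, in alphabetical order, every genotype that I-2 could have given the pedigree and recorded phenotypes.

I-2 ∈ {GG Vv WW, GG Vv Ww, GG vv WW, GG vv Ww, Gg Vv WW, Gg Vv Ww, Gg vv WW, Gg vv Ww, gg Vv WW, gg Vv Ww, gg vv WW, gg vv Ww}

G/I-1 ? ·: GG|Gg|gg
G/I-2 ? ·: GG|Gg|gg
G/II-1 un I-1×I-2: GG|Gg
G/II-2 un ·: GG|Gg
G/III-1 un II-1×II-2: GG|Gg
⇒ G over [I-1,I-2,II-1,II-2,III-1]: 40 consistent
V/I-1 un ·: Vv
V/I-2 ? ·: Vv|vv
V/II-1 aff I-1×I-2: vv
V/II-2 aff ·: vv
V/III-1 ? II-1×II-2: vv
⇒ V over [I-1,I-2,II-1,II-2,III-1]: 2 consistent
W/I-1 un ·: WW|Ww
W/I-2 un ·: WW|Ww
W/II-1 un I-1×I-2: WW|Ww
W/II-2 un ·: WW|Ww
W/III-1 un II-1×II-2: WW|Ww
⇒ W over [I-1,I-2,II-1,II-2,III-1]: 24 consistent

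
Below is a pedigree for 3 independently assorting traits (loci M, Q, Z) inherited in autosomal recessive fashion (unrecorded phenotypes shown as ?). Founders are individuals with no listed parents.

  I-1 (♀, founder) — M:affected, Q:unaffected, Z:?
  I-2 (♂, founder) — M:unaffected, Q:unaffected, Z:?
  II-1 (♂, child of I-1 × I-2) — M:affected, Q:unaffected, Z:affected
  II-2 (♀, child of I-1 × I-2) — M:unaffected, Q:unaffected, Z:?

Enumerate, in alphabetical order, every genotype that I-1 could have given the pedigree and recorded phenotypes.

M/I-1 aff ·: mm
M/I-2 un ·: Mm
M/II-1 aff I-1×I-2: mm
M/II-2 un I-1×I-2: Mm
⇒ M over [I-1,I-2,II-1,II-2]: 1 consistent
Q/I-1 un ·: QQ|Qq
Q/I-2 un ·: QQ|Qq
Q/II-1 un I-1×I-2: QQ|Qq
Q/II-2 un I-1×I-2: QQ|Qq
⇒ Q over [I-1,I-2,II-1,II-2]: 13 consistent
Z/I-1 ? ·: Zz|zz
Z/I-2 ? ·: Zz|zz
Z/II-1 aff I-1×I-2: zz
Z/II-2 ? I-1×I-2: ZZ|Zz|zz
⇒ Z over [I-1,I-2,II-1,II-2]: 8 consistent

I-1 ∈ {mm QQ Zz, mm QQ zz, mm Qq Zz, mm Qq zz}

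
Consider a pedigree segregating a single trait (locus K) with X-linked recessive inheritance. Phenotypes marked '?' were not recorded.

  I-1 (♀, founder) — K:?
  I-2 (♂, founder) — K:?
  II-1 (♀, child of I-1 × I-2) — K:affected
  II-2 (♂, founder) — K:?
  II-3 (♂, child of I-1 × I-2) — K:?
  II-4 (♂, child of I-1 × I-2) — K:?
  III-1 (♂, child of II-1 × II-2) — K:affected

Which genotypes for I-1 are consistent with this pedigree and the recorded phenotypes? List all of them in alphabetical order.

I-1 ∈ {X^KX^k, X^kX^k}

K/I-1 ? ·: X^KX^k|X^kX^k
K/I-2 ? ·: X^kY
K/II-1 aff I-1×I-2: X^kX^k
K/II-2 ? ·: X^KY|X^kY
K/II-3 ? I-1×I-2: X^KY|X^kY
K/II-4 ? I-1×I-2: X^KY|X^kY
K/III-1 aff II-1×II-2: X^kY
⇒ K over [I-1,I-2,II-1,II-2,II-3,II-4,III-1]: 10 consistent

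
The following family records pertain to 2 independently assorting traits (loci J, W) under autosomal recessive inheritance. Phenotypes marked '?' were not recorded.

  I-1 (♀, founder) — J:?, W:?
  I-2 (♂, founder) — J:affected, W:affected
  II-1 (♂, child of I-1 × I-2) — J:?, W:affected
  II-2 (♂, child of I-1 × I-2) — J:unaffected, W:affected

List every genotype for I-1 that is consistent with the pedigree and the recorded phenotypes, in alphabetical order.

J/I-1 ? ·: JJ|Jj
J/I-2 aff ·: jj
J/II-1 ? I-1×I-2: Jj|jj
J/II-2 un I-1×I-2: Jj
⇒ J over [I-1,I-2,II-1,II-2]: 3 consistent
W/I-1 ? ·: Ww|ww
W/I-2 aff ·: ww
W/II-1 aff I-1×I-2: ww
W/II-2 aff I-1×I-2: ww
⇒ W over [I-1,I-2,II-1,II-2]: 2 consistent

I-1 ∈ {JJ Ww, JJ ww, Jj Ww, Jj ww}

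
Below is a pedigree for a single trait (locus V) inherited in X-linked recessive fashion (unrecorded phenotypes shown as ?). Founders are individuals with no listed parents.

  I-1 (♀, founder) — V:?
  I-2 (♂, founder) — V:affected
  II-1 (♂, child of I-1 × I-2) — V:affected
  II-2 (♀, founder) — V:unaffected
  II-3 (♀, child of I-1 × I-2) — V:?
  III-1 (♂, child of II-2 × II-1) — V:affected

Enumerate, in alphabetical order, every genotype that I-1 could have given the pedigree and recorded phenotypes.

V/I-1 ? ·: X^VX^v|X^vX^v
V/I-2 aff ·: X^vY
V/II-1 aff I-1×I-2: X^vY
V/II-2 un ·: X^VX^v
V/II-3 ? I-1×I-2: X^VX^v|X^vX^v
V/III-1 aff II-2×II-1: X^vY
⇒ V over [I-1,I-2,II-1,II-2,II-3,III-1]: 3 consistent

I-1 ∈ {X^VX^v, X^vX^v}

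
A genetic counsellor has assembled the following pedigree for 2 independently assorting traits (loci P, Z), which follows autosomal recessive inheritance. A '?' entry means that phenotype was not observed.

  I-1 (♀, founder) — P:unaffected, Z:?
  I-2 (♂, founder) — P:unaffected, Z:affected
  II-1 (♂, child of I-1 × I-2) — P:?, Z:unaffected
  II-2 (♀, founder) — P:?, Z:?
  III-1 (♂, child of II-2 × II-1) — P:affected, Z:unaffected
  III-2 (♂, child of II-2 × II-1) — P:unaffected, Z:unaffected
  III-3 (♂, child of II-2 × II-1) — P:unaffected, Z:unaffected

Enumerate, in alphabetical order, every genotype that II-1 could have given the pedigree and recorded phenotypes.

P/I-1 un ·: PP|Pp
P/I-2 un ·: PP|Pp
P/II-1 ? I-1×I-2: Pp|pp
P/II-2 ? ·: Pp|pp
P/III-1 aff II-2×II-1: pp
P/III-2 un II-2×II-1: PP|Pp
P/III-3 un II-2×II-1: PP|Pp
⇒ P over [I-1,I-2,II-1,II-2,III-1,III-2,III-3]: 16 consistent
Z/I-1 ? ·: ZZ|Zz
Z/I-2 aff ·: zz
Z/II-1 un I-1×I-2: Zz
Z/II-2 ? ·: ZZ|Zz|zz
Z/III-1 un II-2×II-1: ZZ|Zz
Z/III-2 un II-2×II-1: ZZ|Zz
Z/III-3 un II-2×II-1: ZZ|Zz
⇒ Z over [I-1,I-2,II-1,II-2,III-1,III-2,III-3]: 34 consistent

II-1 ∈ {Pp Zz, pp Zz}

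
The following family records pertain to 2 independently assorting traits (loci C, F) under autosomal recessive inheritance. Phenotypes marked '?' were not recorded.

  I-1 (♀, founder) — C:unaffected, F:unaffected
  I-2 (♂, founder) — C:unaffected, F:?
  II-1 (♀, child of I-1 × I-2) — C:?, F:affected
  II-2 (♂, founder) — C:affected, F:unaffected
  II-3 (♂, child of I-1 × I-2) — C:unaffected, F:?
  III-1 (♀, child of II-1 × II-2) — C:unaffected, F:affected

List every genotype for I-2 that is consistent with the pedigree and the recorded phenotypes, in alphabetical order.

C/I-1 un ·: CC|Cc
C/I-2 un ·: CC|Cc
C/II-1 ? I-1×I-2: CC|Cc
C/II-2 aff ·: cc
C/II-3 un I-1×I-2: CC|Cc
C/III-1 un II-1×II-2: Cc
⇒ C over [I-1,I-2,II-1,II-2,II-3,III-1]: 13 consistent
F/I-1 un ·: Ff
F/I-2 ? ·: Ff|ff
F/II-1 aff I-1×I-2: ff
F/II-2 un ·: Ff
F/II-3 ? I-1×I-2: FF|Ff|ff
F/III-1 aff II-1×II-2: ff
⇒ F over [I-1,I-2,II-1,II-2,II-3,III-1]: 5 consistent

I-2 ∈ {CC Ff, CC ff, Cc Ff, Cc ff}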